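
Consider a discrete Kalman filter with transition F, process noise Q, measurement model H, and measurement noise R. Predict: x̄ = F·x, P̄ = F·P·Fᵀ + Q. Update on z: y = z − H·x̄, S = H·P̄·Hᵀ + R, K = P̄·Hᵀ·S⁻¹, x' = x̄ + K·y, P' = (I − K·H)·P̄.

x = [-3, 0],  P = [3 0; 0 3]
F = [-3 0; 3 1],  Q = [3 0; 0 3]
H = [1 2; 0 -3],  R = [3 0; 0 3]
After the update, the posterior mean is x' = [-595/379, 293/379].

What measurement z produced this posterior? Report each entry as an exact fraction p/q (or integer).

x̄ = F·x = [9, -9]
P̄ = F·P·Fᵀ + Q = [30 -27; -27 33]
S = H·P̄·Hᵀ + R = [57 -117; -117 300]
K = P̄·Hᵀ·S⁻¹ = [253/379 201/379; 13/379 -120/379]
x' − x̄ = [-4006/379, 3704/379] = K·y
y = (KᵀK)⁻¹·Kᵀ·(x' − x̄) = [8, -30]
z = y + H·x̄ = [8, -30] + [-9, 27] = [-1, -3]

z = [-1, -3]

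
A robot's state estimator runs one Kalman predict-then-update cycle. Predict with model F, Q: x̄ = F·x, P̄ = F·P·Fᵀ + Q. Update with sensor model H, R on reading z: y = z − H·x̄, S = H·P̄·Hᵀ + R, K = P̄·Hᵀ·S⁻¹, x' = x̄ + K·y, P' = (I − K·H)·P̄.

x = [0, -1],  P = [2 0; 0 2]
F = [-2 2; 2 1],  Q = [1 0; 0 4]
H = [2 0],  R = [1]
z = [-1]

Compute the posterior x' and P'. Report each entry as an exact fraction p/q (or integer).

x' = [-12/23, -31/23]
P' = [17/69 -4/69; -4/69 902/69]

x̄ = F·x = [-2, -1]
P̄ = F·P·Fᵀ + Q = [17 -4; -4 14]
y = z − H·x̄ = [3]
S = H·P̄·Hᵀ + R = [69]
K = P̄·Hᵀ·S⁻¹ = [34/69; -8/69]
x' = x̄ + K·y = [-12/23, -31/23]
P' = (I − K·H)·P̄ = [17/69 -4/69; -4/69 902/69]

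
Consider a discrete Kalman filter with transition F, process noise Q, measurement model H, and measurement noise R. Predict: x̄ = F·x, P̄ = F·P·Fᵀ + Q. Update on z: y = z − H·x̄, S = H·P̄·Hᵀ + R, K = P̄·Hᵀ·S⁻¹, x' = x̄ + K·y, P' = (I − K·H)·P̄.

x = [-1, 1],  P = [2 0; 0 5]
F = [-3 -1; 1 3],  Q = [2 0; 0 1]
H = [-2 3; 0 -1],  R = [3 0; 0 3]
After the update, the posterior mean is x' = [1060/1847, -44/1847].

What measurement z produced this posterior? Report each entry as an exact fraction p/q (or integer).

z = [-1, 1]

x̄ = F·x = [2, 2]
P̄ = F·P·Fᵀ + Q = [25 -21; -21 48]
S = H·P̄·Hᵀ + R = [787 -186; -186 51]
K = P̄·Hᵀ·S⁻¹ = [-619/1847 -1497/1847; 186/1847 -1060/1847]
x' − x̄ = [-2634/1847, -3738/1847] = K·y
y = (KᵀK)⁻¹·Kᵀ·(x' − x̄) = [-3, 3]
z = y + H·x̄ = [-3, 3] + [2, -2] = [-1, 1]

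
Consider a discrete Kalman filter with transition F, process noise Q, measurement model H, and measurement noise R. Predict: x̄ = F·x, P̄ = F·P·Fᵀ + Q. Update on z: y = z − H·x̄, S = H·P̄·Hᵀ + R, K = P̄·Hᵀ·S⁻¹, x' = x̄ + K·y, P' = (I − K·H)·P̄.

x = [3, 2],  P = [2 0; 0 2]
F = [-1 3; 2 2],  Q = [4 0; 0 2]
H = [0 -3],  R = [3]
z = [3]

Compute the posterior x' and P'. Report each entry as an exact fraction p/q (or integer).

x' = [-9/5, -4/5]
P' = [1128/55 8/55; 8/55 18/55]

x̄ = F·x = [3, 10]
P̄ = F·P·Fᵀ + Q = [24 8; 8 18]
y = z − H·x̄ = [33]
S = H·P̄·Hᵀ + R = [165]
K = P̄·Hᵀ·S⁻¹ = [-8/55; -18/55]
x' = x̄ + K·y = [-9/5, -4/5]
P' = (I − K·H)·P̄ = [1128/55 8/55; 8/55 18/55]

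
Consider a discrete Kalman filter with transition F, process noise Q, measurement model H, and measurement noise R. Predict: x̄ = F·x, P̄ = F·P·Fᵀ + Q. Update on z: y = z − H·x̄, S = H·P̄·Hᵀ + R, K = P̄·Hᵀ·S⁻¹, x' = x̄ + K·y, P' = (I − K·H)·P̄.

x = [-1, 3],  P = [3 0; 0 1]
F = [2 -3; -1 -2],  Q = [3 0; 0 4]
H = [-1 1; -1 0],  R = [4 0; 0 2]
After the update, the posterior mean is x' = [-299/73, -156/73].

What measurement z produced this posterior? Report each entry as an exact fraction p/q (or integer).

z = [3, 3]

x̄ = F·x = [-11, -5]
P̄ = F·P·Fᵀ + Q = [24 0; 0 11]
S = H·P̄·Hᵀ + R = [39 24; 24 26]
K = P̄·Hᵀ·S⁻¹ = [-8/73 -60/73; 143/219 -44/73]
x' − x̄ = [504/73, 209/73] = K·y
y = (KᵀK)⁻¹·Kᵀ·(x' − x̄) = [-3, -8]
z = y + H·x̄ = [-3, -8] + [6, 11] = [3, 3]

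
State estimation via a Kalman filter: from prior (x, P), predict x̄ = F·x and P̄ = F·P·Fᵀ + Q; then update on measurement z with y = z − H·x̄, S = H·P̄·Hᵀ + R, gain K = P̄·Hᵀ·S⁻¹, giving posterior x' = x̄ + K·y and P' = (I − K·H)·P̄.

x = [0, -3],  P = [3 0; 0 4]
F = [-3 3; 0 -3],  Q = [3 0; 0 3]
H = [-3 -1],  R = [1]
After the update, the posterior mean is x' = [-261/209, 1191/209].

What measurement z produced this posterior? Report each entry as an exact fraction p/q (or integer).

z = [-2]

x̄ = F·x = [-9, 9]
P̄ = F·P·Fᵀ + Q = [66 -36; -36 39]
S = H·P̄·Hᵀ + R = [418]
K = P̄·Hᵀ·S⁻¹ = [-81/209; 69/418]
x' − x̄ = [1620/209, -690/209] = K·y
y = (KᵀK)⁻¹·Kᵀ·(x' − x̄) = [-20]
z = y + H·x̄ = [-20] + [18] = [-2]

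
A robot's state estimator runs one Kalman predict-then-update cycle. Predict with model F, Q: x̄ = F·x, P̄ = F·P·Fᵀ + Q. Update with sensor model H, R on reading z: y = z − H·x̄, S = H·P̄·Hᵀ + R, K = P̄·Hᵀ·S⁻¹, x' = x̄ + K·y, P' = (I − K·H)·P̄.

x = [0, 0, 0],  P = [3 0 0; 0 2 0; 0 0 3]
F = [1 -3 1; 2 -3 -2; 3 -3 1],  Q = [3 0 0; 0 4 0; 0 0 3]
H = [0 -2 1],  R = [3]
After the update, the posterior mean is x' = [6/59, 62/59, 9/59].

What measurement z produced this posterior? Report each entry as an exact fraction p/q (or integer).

z = [-2]

x̄ = F·x = [0, 0, 0]
P̄ = F·P·Fᵀ + Q = [27 18 30; 18 46 30; 30 30 51]
S = H·P̄·Hᵀ + R = [118]
K = P̄·Hᵀ·S⁻¹ = [-3/59; -31/59; -9/118]
x' − x̄ = [6/59, 62/59, 9/59] = K·y
y = (KᵀK)⁻¹·Kᵀ·(x' − x̄) = [-2]
z = y + H·x̄ = [-2] + [0] = [-2]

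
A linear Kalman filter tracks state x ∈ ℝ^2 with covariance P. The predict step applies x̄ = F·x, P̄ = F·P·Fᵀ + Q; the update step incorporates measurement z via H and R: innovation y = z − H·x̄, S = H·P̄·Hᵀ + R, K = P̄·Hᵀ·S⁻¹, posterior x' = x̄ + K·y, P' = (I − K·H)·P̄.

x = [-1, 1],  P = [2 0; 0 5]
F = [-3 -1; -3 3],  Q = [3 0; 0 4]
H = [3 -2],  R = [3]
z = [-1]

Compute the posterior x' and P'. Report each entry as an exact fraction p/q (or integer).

x̄ = F·x = [2, 6]
P̄ = F·P·Fᵀ + Q = [26 3; 3 67]
y = z − H·x̄ = [5]
S = H·P̄·Hᵀ + R = [469]
K = P̄·Hᵀ·S⁻¹ = [72/469; -125/469]
x' = x̄ + K·y = [1298/469, 2189/469]
P' = (I − K·H)·P̄ = [7010/469 10407/469; 10407/469 15798/469]

x' = [1298/469, 2189/469]
P' = [7010/469 10407/469; 10407/469 15798/469]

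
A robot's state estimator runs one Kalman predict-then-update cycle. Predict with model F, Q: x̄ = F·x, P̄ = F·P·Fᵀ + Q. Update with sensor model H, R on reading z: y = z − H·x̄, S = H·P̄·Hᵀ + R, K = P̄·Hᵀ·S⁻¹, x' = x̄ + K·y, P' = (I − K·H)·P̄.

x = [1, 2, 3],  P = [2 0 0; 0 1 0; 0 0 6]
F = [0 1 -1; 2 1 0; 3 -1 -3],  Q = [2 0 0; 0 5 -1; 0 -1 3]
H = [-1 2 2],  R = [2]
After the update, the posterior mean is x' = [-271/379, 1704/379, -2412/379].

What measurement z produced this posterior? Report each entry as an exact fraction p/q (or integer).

z = [-3]

x̄ = F·x = [-1, 4, -8]
P̄ = F·P·Fᵀ + Q = [9 1 17; 1 14 10; 17 10 76]
S = H·P̄·Hᵀ + R = [379]
K = P̄·Hᵀ·S⁻¹ = [27/379; 47/379; 155/379]
x' − x̄ = [108/379, 188/379, 620/379] = K·y
y = (KᵀK)⁻¹·Kᵀ·(x' − x̄) = [4]
z = y + H·x̄ = [4] + [-7] = [-3]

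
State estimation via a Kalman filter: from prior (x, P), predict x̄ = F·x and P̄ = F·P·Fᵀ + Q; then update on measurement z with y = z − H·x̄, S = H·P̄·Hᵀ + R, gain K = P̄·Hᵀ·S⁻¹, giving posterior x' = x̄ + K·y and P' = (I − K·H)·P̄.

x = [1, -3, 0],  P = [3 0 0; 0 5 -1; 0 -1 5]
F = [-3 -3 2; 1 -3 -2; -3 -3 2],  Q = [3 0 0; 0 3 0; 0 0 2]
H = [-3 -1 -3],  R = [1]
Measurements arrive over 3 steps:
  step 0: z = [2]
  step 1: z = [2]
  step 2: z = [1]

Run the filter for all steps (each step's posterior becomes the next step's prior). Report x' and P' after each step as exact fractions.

step 0: x' = [-2302/1347, 10990/1347, -2254/1347], P' = [11186/4041 -35939/4041 1010/4041; -35939/4041 214394/4041 -35474/4041; 1010/4041 -35474/4041 11030/4041]
step 1: x' = [1559978/87976751, -180237322/87976751, -343540/87976751], P' = [263026998/87976751 -888184981/87976751 37276902/87976751; -888184981/87976751 5235919766/87976751 -853238686/87976751; 37276902/87976751 -853238686/87976751 251374192/87976751]
step 2: x' = [-156202450443/708675241411, 218291446615/708675241411, -152359444956/708675241411], P' = [6393515648026/2126025724233 -21681990150739/2126025724233 936111393082/2126025724233; -21681990150739/2126025724233 127808871282586/2126025724233 -20825839042546/2126025724233; 936111393082/2126025724233 -20825839042546/2126025724233 6108043968544/2126025724233]

step 0: x̄ = F·x = [6, 10, 6]
step 0: P̄ = F·P·Fᵀ + Q = [107 16 104; 16 59 16; 104 16 106]
step 0: y = z − H·x̄ = [48]
step 0: S = H·P̄·Hᵀ + R = [4041]
step 0: K = P̄·Hᵀ·S⁻¹ = [-649/4041; -155/4041; -646/4041]
step 0: x' = x̄ + K·y = [-2302/1347, 10990/1347, -2254/1347]
step 0: P' = (I − K·H)·P̄ = [11186/4041 -35939/4041 1010/4041; -35939/4041 214394/4041 -35474/4041; 1010/4041 -35474/4041 11030/4041]
step 1: x̄ = F·x = [-30572/1347, -30764/1347, -30572/1347]
step 1: P̄ = F·P·Fᵀ + Q = [1853129/4041 1644314/4041 1841006/4041; 1644314/4041 1782881/4041 1644314/4041; 1841006/4041 1644314/4041 1849088/4041]
step 1: y = z − H·x̄ = [-211502/1347]
step 1: S = H·P̄·Hᵀ + R = [87976751/4041]
step 1: K = P̄·Hᵀ·S⁻¹ = [-12726719/87976751; -11648765/87976751; -12714596/87976751]
step 1: x' = x̄ + K·y = [1559978/87976751, -180237322/87976751, -343540/87976751]
step 1: P' = (I − K·H)·P̄ = [263026998/87976751 -888184981/87976751 37276902/87976751; -888184981/87976751 5235919766/87976751 -853238686/87976751; 37276902/87976751 -853238686/87976751 251374192/87976751]
step 2: x̄ = F·x = [535344952/87976751, 542959024/87976751, 535344952/87976751]
step 2: P̄ = F·P·Fᵀ + Q = [44564159647/87976751 40297805462/87976751 44300229394/87976751; 40297805462/87976751 43596869959/87976751 40297805462/87976751; 44300229394/87976751 40297805462/87976751 44476182896/87976751]
step 2: y = z − H·x̄ = [3843005487/87976751]
step 2: S = H·P̄·Hᵀ + R = [2126025724233/87976751]
step 2: K = P̄·Hᵀ·S⁻¹ = [-306890972585/2126025724233; -285383702731/2126025724233; -306627042332/2126025724233]
step 2: x' = x̄ + K·y = [-156202450443/708675241411, 218291446615/708675241411, -152359444956/708675241411]
step 2: P' = (I − K·H)·P̄ = [6393515648026/2126025724233 -21681990150739/2126025724233 936111393082/2126025724233; -21681990150739/2126025724233 127808871282586/2126025724233 -20825839042546/2126025724233; 936111393082/2126025724233 -20825839042546/2126025724233 6108043968544/2126025724233]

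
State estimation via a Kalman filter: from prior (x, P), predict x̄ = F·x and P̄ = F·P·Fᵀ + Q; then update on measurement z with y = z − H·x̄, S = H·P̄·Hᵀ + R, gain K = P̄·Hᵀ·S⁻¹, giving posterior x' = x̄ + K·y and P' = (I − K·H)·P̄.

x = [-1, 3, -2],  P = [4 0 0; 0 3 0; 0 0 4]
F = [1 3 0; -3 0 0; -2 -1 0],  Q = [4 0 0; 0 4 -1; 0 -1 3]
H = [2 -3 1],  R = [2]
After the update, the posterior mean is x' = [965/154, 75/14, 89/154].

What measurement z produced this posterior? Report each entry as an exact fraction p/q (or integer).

x̄ = F·x = [8, 3, -1]
P̄ = F·P·Fᵀ + Q = [35 -12 -17; -12 40 23; -17 23 22]
S = H·P̄·Hᵀ + R = [462]
K = P̄·Hᵀ·S⁻¹ = [89/462; -11/42; -27/154]
x' − x̄ = [-267/154, 33/14, 243/154] = K·y
y = (KᵀK)⁻¹·Kᵀ·(x' − x̄) = [-9]
z = y + H·x̄ = [-9] + [6] = [-3]

z = [-3]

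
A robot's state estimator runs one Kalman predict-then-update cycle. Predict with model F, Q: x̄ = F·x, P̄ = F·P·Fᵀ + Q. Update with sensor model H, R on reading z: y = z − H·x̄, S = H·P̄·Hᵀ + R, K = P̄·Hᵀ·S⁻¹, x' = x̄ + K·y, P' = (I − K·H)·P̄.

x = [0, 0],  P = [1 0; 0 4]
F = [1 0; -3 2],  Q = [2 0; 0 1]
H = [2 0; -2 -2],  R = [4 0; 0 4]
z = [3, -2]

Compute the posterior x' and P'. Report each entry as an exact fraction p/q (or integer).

x' = [9/8, -1/6]
P' = [3/4 -3/4; -3/4 41/24]

x̄ = F·x = [0, 0]
P̄ = F·P·Fᵀ + Q = [3 -3; -3 26]
y = z − H·x̄ = [3, -2]
S = H·P̄·Hᵀ + R = [16 0; 0 96]
K = P̄·Hᵀ·S⁻¹ = [3/8 0; -3/8 -23/48]
x' = x̄ + K·y = [9/8, -1/6]
P' = (I − K·H)·P̄ = [3/4 -3/4; -3/4 41/24]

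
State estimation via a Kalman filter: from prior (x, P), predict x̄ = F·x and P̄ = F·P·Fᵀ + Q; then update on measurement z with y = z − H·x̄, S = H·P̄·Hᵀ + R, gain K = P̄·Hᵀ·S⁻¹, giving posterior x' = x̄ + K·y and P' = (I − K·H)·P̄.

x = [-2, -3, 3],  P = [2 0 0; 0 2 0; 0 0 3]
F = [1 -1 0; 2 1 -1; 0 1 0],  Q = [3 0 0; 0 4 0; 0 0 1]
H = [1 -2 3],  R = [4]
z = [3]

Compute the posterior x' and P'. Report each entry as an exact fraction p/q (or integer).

x̄ = F·x = [1, -10, -3]
P̄ = F·P·Fᵀ + Q = [7 2 -2; 2 17 2; -2 2 3]
y = z − H·x̄ = [-9]
S = H·P̄·Hᵀ + R = [62]
K = P̄·Hᵀ·S⁻¹ = [-3/62; -13/31; 3/62]
x' = x̄ + K·y = [89/62, -193/31, -213/62]
P' = (I − K·H)·P̄ = [425/62 23/31 -115/62; 23/31 189/31 101/31; -115/62 101/31 177/62]

x' = [89/62, -193/31, -213/62]
P' = [425/62 23/31 -115/62; 23/31 189/31 101/31; -115/62 101/31 177/62]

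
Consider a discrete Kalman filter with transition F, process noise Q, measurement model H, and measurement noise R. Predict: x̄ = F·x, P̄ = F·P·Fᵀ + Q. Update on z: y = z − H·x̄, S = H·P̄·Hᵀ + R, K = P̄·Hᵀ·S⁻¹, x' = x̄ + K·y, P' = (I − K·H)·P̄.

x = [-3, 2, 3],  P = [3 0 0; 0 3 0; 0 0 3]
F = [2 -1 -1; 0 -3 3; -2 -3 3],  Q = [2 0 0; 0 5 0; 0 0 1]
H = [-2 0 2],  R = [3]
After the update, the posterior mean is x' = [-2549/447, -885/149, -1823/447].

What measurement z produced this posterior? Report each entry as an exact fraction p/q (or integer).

x̄ = F·x = [-11, 3, 9]
P̄ = F·P·Fᵀ + Q = [20 0 -12; 0 59 54; -12 54 67]
S = H·P̄·Hᵀ + R = [447]
K = P̄·Hᵀ·S⁻¹ = [-64/447; 36/149; 158/447]
x' − x̄ = [2368/447, -1332/149, -5846/447] = K·y
y = (KᵀK)⁻¹·Kᵀ·(x' − x̄) = [-37]
z = y + H·x̄ = [-37] + [40] = [3]

z = [3]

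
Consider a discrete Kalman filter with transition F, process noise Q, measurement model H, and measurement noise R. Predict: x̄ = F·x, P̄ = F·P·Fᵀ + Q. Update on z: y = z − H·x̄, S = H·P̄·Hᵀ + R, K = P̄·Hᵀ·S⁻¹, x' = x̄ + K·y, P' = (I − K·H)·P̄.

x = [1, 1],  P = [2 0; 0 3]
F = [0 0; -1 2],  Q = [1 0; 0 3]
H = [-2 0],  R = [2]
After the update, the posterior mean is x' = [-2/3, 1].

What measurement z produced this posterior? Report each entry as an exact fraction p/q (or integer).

x̄ = F·x = [0, 1]
P̄ = F·P·Fᵀ + Q = [1 0; 0 17]
S = H·P̄·Hᵀ + R = [6]
K = P̄·Hᵀ·S⁻¹ = [-1/3; 0]
x' − x̄ = [-2/3, 0] = K·y
y = (KᵀK)⁻¹·Kᵀ·(x' − x̄) = [2]
z = y + H·x̄ = [2] + [0] = [2]

z = [2]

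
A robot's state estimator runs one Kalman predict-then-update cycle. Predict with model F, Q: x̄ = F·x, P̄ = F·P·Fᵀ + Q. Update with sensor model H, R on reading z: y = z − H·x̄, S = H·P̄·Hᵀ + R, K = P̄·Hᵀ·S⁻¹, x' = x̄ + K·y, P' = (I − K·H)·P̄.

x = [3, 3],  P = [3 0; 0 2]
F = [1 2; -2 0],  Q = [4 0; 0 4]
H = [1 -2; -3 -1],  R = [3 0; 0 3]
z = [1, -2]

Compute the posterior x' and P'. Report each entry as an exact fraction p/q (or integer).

x' = [3088/3553, -1004/3553]
P' = [1065/3553 -222/3553; -222/3553 2088/3553]

x̄ = F·x = [9, -6]
P̄ = F·P·Fᵀ + Q = [15 -6; -6 16]
y = z − H·x̄ = [-20, 19]
S = H·P̄·Hᵀ + R = [106 -43; -43 118]
K = P̄·Hᵀ·S⁻¹ = [503/3553 -991/3553; -1466/3553 -474/3553]
x' = x̄ + K·y = [3088/3553, -1004/3553]
P' = (I − K·H)·P̄ = [1065/3553 -222/3553; -222/3553 2088/3553]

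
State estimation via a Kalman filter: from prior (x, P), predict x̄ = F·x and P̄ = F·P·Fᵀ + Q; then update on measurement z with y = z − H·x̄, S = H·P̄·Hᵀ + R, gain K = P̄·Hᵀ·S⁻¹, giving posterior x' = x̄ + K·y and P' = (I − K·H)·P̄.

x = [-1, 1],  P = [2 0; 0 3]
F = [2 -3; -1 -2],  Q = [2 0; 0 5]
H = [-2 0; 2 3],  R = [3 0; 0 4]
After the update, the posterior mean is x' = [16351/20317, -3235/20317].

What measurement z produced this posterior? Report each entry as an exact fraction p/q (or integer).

x̄ = F·x = [-5, -1]
P̄ = F·P·Fᵀ + Q = [37 14; 14 19]
S = H·P̄·Hᵀ + R = [151 -232; -232 491]
K = P̄·Hᵀ·S⁻¹ = [-9422/20317 348/20317; 5972/20317 6339/20317]
x' − x̄ = [117936/20317, 17082/20317] = K·y
y = (KᵀK)⁻¹·Kᵀ·(x' − x̄) = [-12, 14]
z = y + H·x̄ = [-12, 14] + [10, -13] = [-2, 1]

z = [-2, 1]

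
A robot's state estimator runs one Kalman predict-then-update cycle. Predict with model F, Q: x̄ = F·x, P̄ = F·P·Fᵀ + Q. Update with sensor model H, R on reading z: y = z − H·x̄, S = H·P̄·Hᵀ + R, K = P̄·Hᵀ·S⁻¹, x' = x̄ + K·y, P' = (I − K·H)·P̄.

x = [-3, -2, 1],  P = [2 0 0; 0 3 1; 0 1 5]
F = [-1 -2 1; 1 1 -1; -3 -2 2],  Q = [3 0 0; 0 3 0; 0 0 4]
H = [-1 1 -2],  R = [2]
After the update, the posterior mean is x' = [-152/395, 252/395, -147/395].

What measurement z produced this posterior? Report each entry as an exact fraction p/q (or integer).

x̄ = F·x = [8, -6, 15]
P̄ = F·P·Fᵀ + Q = [18 -10 22; -10 11 -18; 22 -18 46]
S = H·P̄·Hᵀ + R = [395]
K = P̄·Hᵀ·S⁻¹ = [-72/395; 57/395; -132/395]
x' − x̄ = [-3312/395, 2622/395, -6072/395] = K·y
y = (KᵀK)⁻¹·Kᵀ·(x' − x̄) = [46]
z = y + H·x̄ = [46] + [-44] = [2]

z = [2]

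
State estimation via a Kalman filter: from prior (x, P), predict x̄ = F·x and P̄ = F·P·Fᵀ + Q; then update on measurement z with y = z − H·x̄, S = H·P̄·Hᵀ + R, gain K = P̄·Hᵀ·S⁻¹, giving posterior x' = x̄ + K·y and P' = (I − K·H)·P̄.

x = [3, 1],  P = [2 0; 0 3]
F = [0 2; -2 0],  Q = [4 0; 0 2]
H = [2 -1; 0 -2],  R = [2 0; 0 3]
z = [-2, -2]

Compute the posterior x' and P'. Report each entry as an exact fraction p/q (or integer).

x̄ = F·x = [2, -6]
P̄ = F·P·Fᵀ + Q = [16 0; 0 10]
y = z − H·x̄ = [-12, -14]
S = H·P̄·Hᵀ + R = [76 20; 20 43]
K = P̄·Hᵀ·S⁻¹ = [344/717 -160/717; -5/478 -110/239]
x' = x̄ + K·y = [-454/717, 136/239]
P' = (I − K·H)·P̄ = [464/717 80/239; 80/239 165/239]

x' = [-454/717, 136/239]
P' = [464/717 80/239; 80/239 165/239]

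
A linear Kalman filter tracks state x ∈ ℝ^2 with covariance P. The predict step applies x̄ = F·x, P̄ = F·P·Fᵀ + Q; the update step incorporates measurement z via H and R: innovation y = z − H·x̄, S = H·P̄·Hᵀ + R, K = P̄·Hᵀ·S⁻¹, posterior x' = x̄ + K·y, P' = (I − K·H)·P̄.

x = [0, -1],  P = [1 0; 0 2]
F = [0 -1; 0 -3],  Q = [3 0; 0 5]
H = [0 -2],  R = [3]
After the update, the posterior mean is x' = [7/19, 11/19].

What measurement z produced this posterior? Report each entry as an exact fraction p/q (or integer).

z = [-1]

x̄ = F·x = [1, 3]
P̄ = F·P·Fᵀ + Q = [5 6; 6 23]
S = H·P̄·Hᵀ + R = [95]
K = P̄·Hᵀ·S⁻¹ = [-12/95; -46/95]
x' − x̄ = [-12/19, -46/19] = K·y
y = (KᵀK)⁻¹·Kᵀ·(x' − x̄) = [5]
z = y + H·x̄ = [5] + [-6] = [-1]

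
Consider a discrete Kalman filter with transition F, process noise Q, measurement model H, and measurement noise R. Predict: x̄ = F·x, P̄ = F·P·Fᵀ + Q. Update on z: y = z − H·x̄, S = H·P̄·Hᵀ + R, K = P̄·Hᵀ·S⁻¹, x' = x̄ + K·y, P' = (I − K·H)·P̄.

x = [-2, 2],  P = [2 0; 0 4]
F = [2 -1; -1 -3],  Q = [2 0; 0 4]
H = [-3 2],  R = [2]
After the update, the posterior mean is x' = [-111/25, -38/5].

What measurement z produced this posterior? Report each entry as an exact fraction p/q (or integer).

z = [-2]

x̄ = F·x = [-6, -4]
P̄ = F·P·Fᵀ + Q = [14 8; 8 42]
S = H·P̄·Hᵀ + R = [200]
K = P̄·Hᵀ·S⁻¹ = [-13/100; 3/10]
x' − x̄ = [39/25, -18/5] = K·y
y = (KᵀK)⁻¹·Kᵀ·(x' − x̄) = [-12]
z = y + H·x̄ = [-12] + [10] = [-2]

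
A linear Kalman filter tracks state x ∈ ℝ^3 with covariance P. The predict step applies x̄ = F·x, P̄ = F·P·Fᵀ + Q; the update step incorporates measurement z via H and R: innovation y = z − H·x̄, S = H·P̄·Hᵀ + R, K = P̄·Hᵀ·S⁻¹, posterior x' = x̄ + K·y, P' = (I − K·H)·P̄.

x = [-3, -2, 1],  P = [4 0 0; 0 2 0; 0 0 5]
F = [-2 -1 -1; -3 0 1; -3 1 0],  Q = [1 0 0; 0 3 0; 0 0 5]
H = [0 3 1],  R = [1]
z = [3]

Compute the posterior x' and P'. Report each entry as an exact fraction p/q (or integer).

x' = [953/328, 53/41, -271/328]
P' = [9503/656 -101/82 2503/656; -101/82 40/41 -219/82; 2503/656 -219/82 5407/656]

x̄ = F·x = [7, 10, 7]
P̄ = F·P·Fᵀ + Q = [24 19 22; 19 44 36; 22 36 43]
y = z − H·x̄ = [-34]
S = H·P̄·Hᵀ + R = [656]
K = P̄·Hᵀ·S⁻¹ = [79/656; 21/82; 151/656]
x' = x̄ + K·y = [953/328, 53/41, -271/328]
P' = (I − K·H)·P̄ = [9503/656 -101/82 2503/656; -101/82 40/41 -219/82; 2503/656 -219/82 5407/656]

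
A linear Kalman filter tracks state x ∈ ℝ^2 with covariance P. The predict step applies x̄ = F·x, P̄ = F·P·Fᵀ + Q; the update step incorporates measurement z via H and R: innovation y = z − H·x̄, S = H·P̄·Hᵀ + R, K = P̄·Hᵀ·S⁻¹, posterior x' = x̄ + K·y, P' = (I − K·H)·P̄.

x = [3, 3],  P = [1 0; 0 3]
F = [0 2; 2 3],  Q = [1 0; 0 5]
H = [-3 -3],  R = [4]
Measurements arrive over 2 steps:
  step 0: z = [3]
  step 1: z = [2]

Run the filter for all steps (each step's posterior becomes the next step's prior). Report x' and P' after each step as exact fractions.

step 0: x' = [-1524/769, 843/769], P' = [1348/769 -1224/769; -1224/769 1440/769]
step 1: x' = [229551/196810, -354039/196810], P' = [435841/196810 -394749/196810; -394749/196810 439761/196810]

step 0: x̄ = F·x = [6, 15]
step 0: P̄ = F·P·Fᵀ + Q = [13 18; 18 36]
step 0: y = z − H·x̄ = [66]
step 0: S = H·P̄·Hᵀ + R = [769]
step 0: K = P̄·Hᵀ·S⁻¹ = [-93/769; -162/769]
step 0: x' = x̄ + K·y = [-1524/769, 843/769]
step 0: P' = (I − K·H)·P̄ = [1348/769 -1224/769; -1224/769 1440/769]
step 1: x̄ = F·x = [1686/769, -519/769]
step 1: P̄ = F·P·Fᵀ + Q = [6529/769 3744/769; 3744/769 7509/769]
step 1: y = z − H·x̄ = [5039/769]
step 1: S = H·P̄·Hᵀ + R = [196810/769]
step 1: K = P̄·Hᵀ·S⁻¹ = [-30819/196810; -33759/196810]
step 1: x' = x̄ + K·y = [229551/196810, -354039/196810]
step 1: P' = (I − K·H)·P̄ = [435841/196810 -394749/196810; -394749/196810 439761/196810]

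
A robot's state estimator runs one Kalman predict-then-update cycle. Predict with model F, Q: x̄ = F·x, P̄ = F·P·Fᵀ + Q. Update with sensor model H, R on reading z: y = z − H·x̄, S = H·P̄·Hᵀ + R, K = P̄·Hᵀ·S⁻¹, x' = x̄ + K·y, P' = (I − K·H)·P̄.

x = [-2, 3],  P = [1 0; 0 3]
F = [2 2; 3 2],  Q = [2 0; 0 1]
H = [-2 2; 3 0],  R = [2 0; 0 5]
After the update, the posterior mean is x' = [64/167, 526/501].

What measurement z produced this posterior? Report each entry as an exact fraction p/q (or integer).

z = [2, 1]

x̄ = F·x = [2, 0]
P̄ = F·P·Fᵀ + Q = [18 18; 18 22]
S = H·P̄·Hᵀ + R = [18 0; 0 167]
K = P̄·Hᵀ·S⁻¹ = [0 54/167; 4/9 54/167]
x' − x̄ = [-270/167, 526/501] = K·y
y = (KᵀK)⁻¹·Kᵀ·(x' − x̄) = [6, -5]
z = y + H·x̄ = [6, -5] + [-4, 6] = [2, 1]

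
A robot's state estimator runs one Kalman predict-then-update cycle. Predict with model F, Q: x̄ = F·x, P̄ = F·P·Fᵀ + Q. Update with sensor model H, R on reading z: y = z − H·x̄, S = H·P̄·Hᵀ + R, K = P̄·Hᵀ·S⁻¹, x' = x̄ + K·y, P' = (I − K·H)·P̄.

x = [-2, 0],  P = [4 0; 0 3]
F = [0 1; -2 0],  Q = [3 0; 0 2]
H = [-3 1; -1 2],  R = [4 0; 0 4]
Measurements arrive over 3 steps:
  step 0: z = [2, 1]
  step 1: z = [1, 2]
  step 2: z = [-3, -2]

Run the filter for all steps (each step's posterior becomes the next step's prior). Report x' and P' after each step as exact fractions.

step 0: x̄ = F·x = [0, 4]
step 0: P̄ = F·P·Fᵀ + Q = [6 0; 0 18]
step 0: y = z − H·x̄ = [-2, -7]
step 0: S = H·P̄·Hᵀ + R = [76 54; 54 82]
step 0: K = P̄·Hᵀ·S⁻¹ = [-288/829 129/829; -117/829 441/829]
step 0: x' = x̄ + K·y = [-327/829, 463/829]
step 0: P' = (I − K·H)·P̄ = [564/829 540/829; 540/829 1152/829]
step 1: x̄ = F·x = [463/829, 654/829]
step 1: P̄ = F·P·Fᵀ + Q = [3639/829 -1080/829; -1080/829 3914/829]
step 1: y = z − H·x̄ = [1564/829, 813/829]
step 1: S = H·P̄·Hᵀ + R = [46461/829 26305/829; 26305/829 26931/829]
step 1: K = P̄·Hᵀ·S⁻¹ = [-102864/337327 27837/337327; -25127/337327 136121/337327]
step 1: x' = x̄ + K·y = [21634/337327, 352207/337327]
step 1: P' = (I − K·H)·P̄ = [186852/337327 149100/337327; 149100/337327 346792/337327]
step 2: x̄ = F·x = [352207/337327, -43268/337327]
step 2: P̄ = F·P·Fᵀ + Q = [1358773/337327 -298200/337327; -298200/337327 1422062/337327]
step 2: y = z − H·x̄ = [87908/337327, -235911/337327]
step 2: S = H·P̄·Hᵀ + R = [16789527/337327 9007843/337327; 9007843/337327 9589129/337327]
step 2: K = P̄·Hᵀ·S⁻¹ = [-1898512/6229759 9750999/118365421; -475159/6229759 47268683/118365421]
step 2: x' = x̄ + K·y = [107366942/118365421, -50592667/118365421]
step 2: P' = (I − K·H)·P̄ = [65515564/118365421 52259780/118365421; 52259780/118365421 120667256/118365421]

step 0: x' = [-327/829, 463/829], P' = [564/829 540/829; 540/829 1152/829]
step 1: x' = [21634/337327, 352207/337327], P' = [186852/337327 149100/337327; 149100/337327 346792/337327]
step 2: x' = [107366942/118365421, -50592667/118365421], P' = [65515564/118365421 52259780/118365421; 52259780/118365421 120667256/118365421]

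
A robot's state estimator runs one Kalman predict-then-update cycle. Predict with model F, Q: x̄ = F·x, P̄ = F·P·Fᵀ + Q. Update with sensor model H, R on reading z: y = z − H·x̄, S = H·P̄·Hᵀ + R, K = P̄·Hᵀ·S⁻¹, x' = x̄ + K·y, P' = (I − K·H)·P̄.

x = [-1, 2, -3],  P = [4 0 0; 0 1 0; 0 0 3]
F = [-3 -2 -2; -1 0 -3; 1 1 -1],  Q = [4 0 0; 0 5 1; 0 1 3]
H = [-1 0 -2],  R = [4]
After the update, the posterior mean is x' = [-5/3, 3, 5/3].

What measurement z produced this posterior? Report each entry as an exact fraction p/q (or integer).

z = [-1]

x̄ = F·x = [5, 10, 4]
P̄ = F·P·Fᵀ + Q = [56 30 -8; 30 36 6; -8 6 11]
S = H·P̄·Hᵀ + R = [72]
K = P̄·Hᵀ·S⁻¹ = [-5/9; -7/12; -7/36]
x' − x̄ = [-20/3, -7, -7/3] = K·y
y = (KᵀK)⁻¹·Kᵀ·(x' − x̄) = [12]
z = y + H·x̄ = [12] + [-13] = [-1]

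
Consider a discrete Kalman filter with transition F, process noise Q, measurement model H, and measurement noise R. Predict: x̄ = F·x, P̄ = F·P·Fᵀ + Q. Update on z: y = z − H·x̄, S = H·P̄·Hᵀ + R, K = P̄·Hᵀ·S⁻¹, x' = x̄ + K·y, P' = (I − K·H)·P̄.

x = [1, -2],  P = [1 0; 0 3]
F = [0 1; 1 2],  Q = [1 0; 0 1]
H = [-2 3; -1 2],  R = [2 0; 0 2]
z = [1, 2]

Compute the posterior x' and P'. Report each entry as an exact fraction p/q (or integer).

x' = [-34/59, 9/59]
P' = [134/59 86/59; 86/59 64/59]

x̄ = F·x = [-2, -3]
P̄ = F·P·Fᵀ + Q = [4 6; 6 14]
y = z − H·x̄ = [6, 6]
S = H·P̄·Hᵀ + R = [72 50; 50 38]
K = P̄·Hᵀ·S⁻¹ = [-5/59 19/59; 10/59 21/59]
x' = x̄ + K·y = [-34/59, 9/59]
P' = (I − K·H)·P̄ = [134/59 86/59; 86/59 64/59]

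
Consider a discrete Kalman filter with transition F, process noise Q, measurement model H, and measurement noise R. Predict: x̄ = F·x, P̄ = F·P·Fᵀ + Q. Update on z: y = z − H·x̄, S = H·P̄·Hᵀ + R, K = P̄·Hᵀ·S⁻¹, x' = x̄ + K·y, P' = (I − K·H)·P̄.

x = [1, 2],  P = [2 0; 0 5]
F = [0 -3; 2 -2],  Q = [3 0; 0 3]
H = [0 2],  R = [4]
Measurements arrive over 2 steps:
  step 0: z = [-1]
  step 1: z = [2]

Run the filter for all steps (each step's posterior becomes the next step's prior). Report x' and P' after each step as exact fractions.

step 0: x̄ = F·x = [-6, -2]
step 0: P̄ = F·P·Fᵀ + Q = [48 30; 30 31]
step 0: y = z − H·x̄ = [3]
step 0: S = H·P̄·Hᵀ + R = [128]
step 0: K = P̄·Hᵀ·S⁻¹ = [15/32; 31/64]
step 0: x' = x̄ + K·y = [-147/32, -35/64]
step 0: P' = (I − K·H)·P̄ = [159/8 15/16; 15/16 31/32]
step 1: x̄ = F·x = [105/64, -259/32]
step 1: P̄ = F·P·Fᵀ + Q = [375/32 3/16; 3/16 631/8]
step 1: y = z − H·x̄ = [291/16]
step 1: S = H·P̄·Hᵀ + R = [639/2]
step 1: K = P̄·Hᵀ·S⁻¹ = [1/852; 631/1278]
step 1: x' = x̄ + K·y = [118/71, 755/852]
step 1: P' = (I − K·H)·P̄ = [832/71 1/426; 1/426 631/639]

step 0: x' = [-147/32, -35/64], P' = [159/8 15/16; 15/16 31/32]
step 1: x' = [118/71, 755/852], P' = [832/71 1/426; 1/426 631/639]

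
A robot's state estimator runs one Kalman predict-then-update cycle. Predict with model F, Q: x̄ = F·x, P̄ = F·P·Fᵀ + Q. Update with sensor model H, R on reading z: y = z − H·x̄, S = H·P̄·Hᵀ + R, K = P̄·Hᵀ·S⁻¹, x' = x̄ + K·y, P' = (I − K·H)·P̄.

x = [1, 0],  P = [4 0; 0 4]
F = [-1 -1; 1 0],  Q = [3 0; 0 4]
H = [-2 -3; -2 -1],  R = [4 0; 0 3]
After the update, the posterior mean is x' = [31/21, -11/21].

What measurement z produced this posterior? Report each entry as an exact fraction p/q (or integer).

z = [-1, -3]

x̄ = F·x = [-1, 1]
P̄ = F·P·Fᵀ + Q = [11 -4; -4 8]
S = H·P̄·Hᵀ + R = [72 36; 36 39]
K = P̄·Hᵀ·S⁻¹ = [43/252 -13/21; -26/63 8/21]
x' − x̄ = [52/21, -32/21] = K·y
y = (KᵀK)⁻¹·Kᵀ·(x' − x̄) = [0, -4]
z = y + H·x̄ = [0, -4] + [-1, 1] = [-1, -3]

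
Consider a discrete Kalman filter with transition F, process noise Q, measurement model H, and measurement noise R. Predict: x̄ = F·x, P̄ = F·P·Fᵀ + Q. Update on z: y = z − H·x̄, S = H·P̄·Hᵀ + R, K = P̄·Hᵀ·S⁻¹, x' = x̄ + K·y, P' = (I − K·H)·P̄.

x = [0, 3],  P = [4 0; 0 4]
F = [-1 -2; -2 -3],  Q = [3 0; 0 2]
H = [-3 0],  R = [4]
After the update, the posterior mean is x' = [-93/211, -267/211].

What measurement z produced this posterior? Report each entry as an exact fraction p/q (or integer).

x̄ = F·x = [-6, -9]
P̄ = F·P·Fᵀ + Q = [23 32; 32 54]
S = H·P̄·Hᵀ + R = [211]
K = P̄·Hᵀ·S⁻¹ = [-69/211; -96/211]
x' − x̄ = [1173/211, 1632/211] = K·y
y = (KᵀK)⁻¹·Kᵀ·(x' − x̄) = [-17]
z = y + H·x̄ = [-17] + [18] = [1]

z = [1]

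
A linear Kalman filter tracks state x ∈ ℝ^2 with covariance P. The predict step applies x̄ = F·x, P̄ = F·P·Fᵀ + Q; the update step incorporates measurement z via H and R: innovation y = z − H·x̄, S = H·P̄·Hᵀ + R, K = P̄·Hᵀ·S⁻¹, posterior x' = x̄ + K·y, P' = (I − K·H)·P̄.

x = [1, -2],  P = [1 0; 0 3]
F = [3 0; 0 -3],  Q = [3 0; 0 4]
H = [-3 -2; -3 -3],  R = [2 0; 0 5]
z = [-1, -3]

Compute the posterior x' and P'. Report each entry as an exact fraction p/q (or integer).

x' = [-79/147, 1924/1323]
P' = [132/49 -496/147; -496/147 11873/2646]

x̄ = F·x = [3, 6]
P̄ = F·P·Fᵀ + Q = [12 0; 0 31]
y = z − H·x̄ = [20, 24]
S = H·P̄·Hᵀ + R = [234 294; 294 392]
K = P̄·Hᵀ·S⁻¹ = [-2/3 20/49; 31/54 -589/882]
x' = x̄ + K·y = [-79/147, 1924/1323]
P' = (I − K·H)·P̄ = [132/49 -496/147; -496/147 11873/2646]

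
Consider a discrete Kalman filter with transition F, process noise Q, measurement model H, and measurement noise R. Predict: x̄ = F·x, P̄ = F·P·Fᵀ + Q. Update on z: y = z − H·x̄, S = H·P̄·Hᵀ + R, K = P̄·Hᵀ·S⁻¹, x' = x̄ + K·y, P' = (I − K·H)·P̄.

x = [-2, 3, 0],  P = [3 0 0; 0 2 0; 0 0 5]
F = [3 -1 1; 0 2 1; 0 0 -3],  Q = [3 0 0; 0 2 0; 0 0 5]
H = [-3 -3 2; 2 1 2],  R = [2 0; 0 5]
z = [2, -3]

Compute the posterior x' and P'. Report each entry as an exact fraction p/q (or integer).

x' = [-116865/20102, 119689/20102, 24485/20102]
P' = [288197/50255 -341344/50255 -17358/10051; -341344/50255 424613/50255 24241/10051; -17358/10051 24241/10051 12110/10051]

x̄ = F·x = [-9, 6, 0]
P̄ = F·P·Fᵀ + Q = [37 1 -15; 1 15 -15; -15 -15 50]
y = z − H·x̄ = [-7, 9]
S = H·P̄·Hᵀ + R = [1048 14; 14 192]
K = P̄·Hᵀ·S⁻¹ = [-14139/100510 12294/50255; -7397/100510 -3133/50255; 3571/20102 2749/10051]
x' = x̄ + K·y = [-116865/20102, 119689/20102, 24485/20102]
P' = (I − K·H)·P̄ = [288197/50255 -341344/50255 -17358/10051; -341344/50255 424613/50255 24241/10051; -17358/10051 24241/10051 12110/10051]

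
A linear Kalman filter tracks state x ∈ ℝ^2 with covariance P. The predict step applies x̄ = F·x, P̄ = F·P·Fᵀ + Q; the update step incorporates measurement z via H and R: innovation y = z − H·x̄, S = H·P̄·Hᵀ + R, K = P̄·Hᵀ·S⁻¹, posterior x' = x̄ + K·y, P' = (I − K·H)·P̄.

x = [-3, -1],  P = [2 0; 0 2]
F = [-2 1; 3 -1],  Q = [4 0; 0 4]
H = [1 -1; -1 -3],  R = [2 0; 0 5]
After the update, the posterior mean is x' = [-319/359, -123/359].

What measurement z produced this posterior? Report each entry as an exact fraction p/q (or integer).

z = [-1, 2]

x̄ = F·x = [5, -8]
P̄ = F·P·Fᵀ + Q = [14 -14; -14 24]
S = H·P̄·Hᵀ + R = [68 86; 86 151]
K = P̄·Hᵀ·S⁻¹ = [455/718 -63/359; -375/1436 -169/718]
x' − x̄ = [-2114/359, 2749/359] = K·y
y = (KᵀK)⁻¹·Kᵀ·(x' − x̄) = [-14, -17]
z = y + H·x̄ = [-14, -17] + [13, 19] = [-1, 2]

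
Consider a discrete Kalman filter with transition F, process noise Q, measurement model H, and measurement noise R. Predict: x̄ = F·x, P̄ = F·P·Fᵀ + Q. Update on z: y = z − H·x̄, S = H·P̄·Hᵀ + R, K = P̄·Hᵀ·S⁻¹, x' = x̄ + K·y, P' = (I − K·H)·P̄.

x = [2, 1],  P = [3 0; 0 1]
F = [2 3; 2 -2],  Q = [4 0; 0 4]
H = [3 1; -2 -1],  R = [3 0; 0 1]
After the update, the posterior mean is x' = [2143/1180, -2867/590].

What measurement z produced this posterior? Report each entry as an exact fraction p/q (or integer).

x̄ = F·x = [7, 2]
P̄ = F·P·Fᵀ + Q = [25 6; 6 20]
S = H·P̄·Hᵀ + R = [284 -200; -200 145]
K = P̄·Hᵀ·S⁻¹ = [109/236 74/295; -89/118 -372/295]
x' − x̄ = [-6117/1180, -4047/590] = K·y
y = (KᵀK)⁻¹·Kᵀ·(x' − x̄) = [-21, 18]
z = y + H·x̄ = [-21, 18] + [23, -16] = [2, 2]

z = [2, 2]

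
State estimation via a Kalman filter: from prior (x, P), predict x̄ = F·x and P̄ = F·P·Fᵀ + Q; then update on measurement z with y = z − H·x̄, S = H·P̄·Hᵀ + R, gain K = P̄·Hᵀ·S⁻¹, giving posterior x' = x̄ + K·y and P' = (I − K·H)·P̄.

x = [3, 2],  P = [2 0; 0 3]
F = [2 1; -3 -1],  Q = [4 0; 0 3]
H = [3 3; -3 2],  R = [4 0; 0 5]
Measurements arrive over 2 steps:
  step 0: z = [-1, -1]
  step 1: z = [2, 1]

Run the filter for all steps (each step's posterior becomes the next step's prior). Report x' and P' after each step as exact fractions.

step 0: x' = [5077/32444, -17089/32444], P' = [8535/32444 -3135/32444; -3135/32444 11415/32444]
step 1: x' = [620203/11470844, 587939/1042804], P' = [50149753/195004348 -1552983/17727668; -1552983/17727668 5964003/17727668]

step 0: x̄ = F·x = [8, -11]
step 0: P̄ = F·P·Fᵀ + Q = [15 -15; -15 24]
step 0: y = z − H·x̄ = [8, 45]
step 0: S = H·P̄·Hᵀ + R = [85 54; 54 416]
step 0: K = P̄·Hᵀ·S⁻¹ = [2025/16222 -6375/32444; 3105/16222 6447/32444]
step 0: x' = x̄ + K·y = [5077/32444, -17089/32444]
step 0: P' = (I − K·H)·P̄ = [8535/32444 -3135/32444; -3135/32444 11415/32444]
step 1: x̄ = F·x = [-6935/32444, 929/16222]
step 1: P̄ = F·P·Fᵀ + Q = [162791/32444 -23475/16222; -23475/16222 41688/8111]
step 1: y = z − H·x̄ = [80119/32444, 7923/32444]
step 1: S = H·P̄·Hᵀ + R = [2250563/32444 -323757/32444; -323757/32444 2857747/32444]
step 1: K = P̄·Hᵀ·S⁻¹ = [24800205/195004348 -5274711/27857764; 3308265/17727668 473913/2532524]
step 1: x' = x̄ + K·y = [620203/11470844, 587939/1042804]
step 1: P' = (I − K·H)·P̄ = [50149753/195004348 -1552983/17727668; -1552983/17727668 5964003/17727668]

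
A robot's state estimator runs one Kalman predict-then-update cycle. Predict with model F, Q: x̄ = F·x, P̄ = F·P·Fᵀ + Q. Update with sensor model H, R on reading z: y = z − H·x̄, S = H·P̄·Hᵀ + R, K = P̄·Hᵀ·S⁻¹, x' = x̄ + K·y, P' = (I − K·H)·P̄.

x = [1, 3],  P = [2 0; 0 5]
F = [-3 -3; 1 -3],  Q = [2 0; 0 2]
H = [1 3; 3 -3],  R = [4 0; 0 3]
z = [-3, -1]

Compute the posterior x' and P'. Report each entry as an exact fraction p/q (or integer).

x' = [-3947/3684, -863/1228]
P' = [8801/20262 1261/6754; 1261/6754 1819/6754]

x̄ = F·x = [-12, -8]
P̄ = F·P·Fᵀ + Q = [65 39; 39 49]
y = z − H·x̄ = [33, 11]
S = H·P̄·Hᵀ + R = [744 -12; -12 327]
K = P̄·Hᵀ·S⁻¹ = [10075/40524 2509/10131; 3359/13508 -279/3377]
x' = x̄ + K·y = [-3947/3684, -863/1228]
P' = (I − K·H)·P̄ = [8801/20262 1261/6754; 1261/6754 1819/6754]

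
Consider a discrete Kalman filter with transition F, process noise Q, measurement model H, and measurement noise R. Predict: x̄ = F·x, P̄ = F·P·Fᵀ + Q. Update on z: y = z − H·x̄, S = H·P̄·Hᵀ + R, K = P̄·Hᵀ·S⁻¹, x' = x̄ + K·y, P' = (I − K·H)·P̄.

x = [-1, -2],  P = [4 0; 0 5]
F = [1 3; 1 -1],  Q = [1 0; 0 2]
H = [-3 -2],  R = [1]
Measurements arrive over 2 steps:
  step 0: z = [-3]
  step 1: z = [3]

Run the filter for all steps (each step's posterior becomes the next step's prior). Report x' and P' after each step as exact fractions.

step 0: x' = [25/33, 1/3], P' = [1766/363 -235/33; -235/33 32/3]
step 1: x' = [-208905/59462, 112910/29731], P' = [263891/59462 -189328/29731; -189328/29731 278494/29731]

step 0: x̄ = F·x = [-7, 1]
step 0: P̄ = F·P·Fᵀ + Q = [50 -11; -11 11]
step 0: y = z − H·x̄ = [-22]
step 0: S = H·P̄·Hᵀ + R = [363]
step 0: K = P̄·Hᵀ·S⁻¹ = [-128/363; 1/33]
step 0: x' = x̄ + K·y = [25/33, 1/3]
step 0: P' = (I − K·H)·P̄ = [1766/363 -235/33; -235/33 32/3]
step 1: x̄ = F·x = [58/33, 14/33]
step 1: P̄ = F·P·Fᵀ + Q = [21467/363 -15020/363; -15020/363 11534/363]
step 1: y = z − H·x̄ = [301/33]
step 1: S = H·P̄·Hᵀ + R = [59462/363]
step 1: K = P̄·Hᵀ·S⁻¹ = [-34361/59462; 10996/29731]
step 1: x' = x̄ + K·y = [-208905/59462, 112910/29731]
step 1: P' = (I − K·H)·P̄ = [263891/59462 -189328/29731; -189328/29731 278494/29731]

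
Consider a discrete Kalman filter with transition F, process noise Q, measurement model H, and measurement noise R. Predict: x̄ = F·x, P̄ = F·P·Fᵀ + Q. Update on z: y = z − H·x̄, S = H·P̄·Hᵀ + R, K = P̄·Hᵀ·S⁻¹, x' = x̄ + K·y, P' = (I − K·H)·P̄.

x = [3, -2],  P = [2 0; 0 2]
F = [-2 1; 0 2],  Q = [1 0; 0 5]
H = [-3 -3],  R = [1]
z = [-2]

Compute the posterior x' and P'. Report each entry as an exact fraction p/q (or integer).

x̄ = F·x = [-8, -4]
P̄ = F·P·Fᵀ + Q = [11 4; 4 13]
y = z − H·x̄ = [-38]
S = H·P̄·Hᵀ + R = [289]
K = P̄·Hᵀ·S⁻¹ = [-45/289; -3/17]
x' = x̄ + K·y = [-602/289, 46/17]
P' = (I − K·H)·P̄ = [1154/289 -67/17; -67/17 4]

x' = [-602/289, 46/17]
P' = [1154/289 -67/17; -67/17 4]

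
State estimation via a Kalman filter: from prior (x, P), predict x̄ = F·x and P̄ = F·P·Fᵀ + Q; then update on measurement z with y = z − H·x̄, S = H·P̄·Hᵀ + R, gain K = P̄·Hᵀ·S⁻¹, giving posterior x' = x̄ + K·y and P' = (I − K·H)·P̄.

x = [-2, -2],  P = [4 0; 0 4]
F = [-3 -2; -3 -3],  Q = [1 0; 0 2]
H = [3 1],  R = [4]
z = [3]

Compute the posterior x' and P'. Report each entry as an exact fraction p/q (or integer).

x' = [203/305, 358/305]
P' = [178/305 -242/305; -242/305 3194/915]

x̄ = F·x = [10, 12]
P̄ = F·P·Fᵀ + Q = [53 60; 60 74]
y = z − H·x̄ = [-39]
S = H·P̄·Hᵀ + R = [915]
K = P̄·Hᵀ·S⁻¹ = [73/305; 254/915]
x' = x̄ + K·y = [203/305, 358/305]
P' = (I − K·H)·P̄ = [178/305 -242/305; -242/305 3194/915]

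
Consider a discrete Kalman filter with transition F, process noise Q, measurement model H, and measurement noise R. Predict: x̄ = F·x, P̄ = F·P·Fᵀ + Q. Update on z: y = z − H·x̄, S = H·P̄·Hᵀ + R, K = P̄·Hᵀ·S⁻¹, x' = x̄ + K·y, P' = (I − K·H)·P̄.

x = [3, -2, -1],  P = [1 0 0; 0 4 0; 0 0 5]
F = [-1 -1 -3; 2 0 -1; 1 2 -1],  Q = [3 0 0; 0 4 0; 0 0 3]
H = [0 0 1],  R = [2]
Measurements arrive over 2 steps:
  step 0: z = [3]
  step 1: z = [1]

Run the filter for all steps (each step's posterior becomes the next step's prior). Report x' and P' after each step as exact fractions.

step 0: x' = [8/3, 70/9, 25/9], P' = [155/3 103/9 4/9; 103/9 302/27 14/27; 4/9 14/27 50/27]
step 1: x' = [-8151/986, -352/29, 1181/986], P' = [33361/986 -413/29 -1435/986; -413/29 1728/29 59/29; -1435/986 59/29 1945/986]

step 0: x̄ = F·x = [2, 7, 0]
step 0: P̄ = F·P·Fᵀ + Q = [53 13 6; 13 13 7; 6 7 25]
step 0: y = z − H·x̄ = [3]
step 0: S = H·P̄·Hᵀ + R = [27]
step 0: K = P̄·Hᵀ·S⁻¹ = [2/9; 7/27; 25/27]
step 0: x' = x̄ + K·y = [8/3, 70/9, 25/9]
step 0: P' = (I − K·H)·P̄ = [155/3 103/9 4/9; 103/9 302/27 14/27; 4/9 14/27 50/27]
step 1: x̄ = F·x = [-169/9, 23/9, 139/9]
step 1: P̄ = F·P·Fᵀ + Q = [3002/27 -3304/27 -2870/27; -3304/27 5690/27 4012/27; -2870/27 4012/27 3890/27]
step 1: y = z − H·x̄ = [-130/9]
step 1: S = H·P̄·Hᵀ + R = [3944/27]
step 1: K = P̄·Hᵀ·S⁻¹ = [-1435/1972; 59/58; 1945/1972]
step 1: x' = x̄ + K·y = [-8151/986, -352/29, 1181/986]
step 1: P' = (I − K·H)·P̄ = [33361/986 -413/29 -1435/986; -413/29 1728/29 59/29; -1435/986 59/29 1945/986]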